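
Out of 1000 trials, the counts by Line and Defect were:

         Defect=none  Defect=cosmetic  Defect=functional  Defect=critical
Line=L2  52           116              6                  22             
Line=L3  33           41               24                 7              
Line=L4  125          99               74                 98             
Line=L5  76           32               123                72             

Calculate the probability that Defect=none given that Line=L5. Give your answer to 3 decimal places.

Total with Line=L5: 76 + 32 + 123 + 72 = 303.
P(Defect=none | Line=L5) = 76/303 = 0.251.

0.251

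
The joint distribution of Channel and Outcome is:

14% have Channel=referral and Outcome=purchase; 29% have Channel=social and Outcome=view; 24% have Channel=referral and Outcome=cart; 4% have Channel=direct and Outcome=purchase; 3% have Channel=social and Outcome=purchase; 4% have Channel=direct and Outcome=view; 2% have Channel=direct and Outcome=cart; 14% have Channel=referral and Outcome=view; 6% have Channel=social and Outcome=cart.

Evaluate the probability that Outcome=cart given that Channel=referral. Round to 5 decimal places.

P(Channel=referral) = 0.14 + 0.24 + 0.14 = 0.52.
P(Outcome=cart | Channel=referral) = 0.24/0.52 = 0.46154.

0.46154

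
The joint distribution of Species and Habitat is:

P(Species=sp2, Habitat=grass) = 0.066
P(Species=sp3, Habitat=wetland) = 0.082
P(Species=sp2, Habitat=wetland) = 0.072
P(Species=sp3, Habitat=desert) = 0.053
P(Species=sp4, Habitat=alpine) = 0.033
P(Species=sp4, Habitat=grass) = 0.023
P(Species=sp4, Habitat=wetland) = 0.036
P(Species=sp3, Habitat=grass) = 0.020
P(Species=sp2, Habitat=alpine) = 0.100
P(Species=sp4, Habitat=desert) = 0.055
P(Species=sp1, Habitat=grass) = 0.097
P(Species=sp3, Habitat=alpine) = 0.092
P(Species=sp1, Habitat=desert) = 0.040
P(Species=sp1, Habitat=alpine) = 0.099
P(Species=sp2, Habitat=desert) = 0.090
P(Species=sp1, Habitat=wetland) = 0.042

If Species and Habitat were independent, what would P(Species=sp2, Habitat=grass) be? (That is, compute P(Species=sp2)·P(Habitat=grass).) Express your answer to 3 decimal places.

0.068

P(Species=sp2) = 0.066 + 0.072 + 0.090 + 0.100 = 0.328.
P(Habitat=grass) = 0.097 + 0.066 + 0.020 + 0.023 = 0.206.
Product: 0.328 × 0.206 = 0.068.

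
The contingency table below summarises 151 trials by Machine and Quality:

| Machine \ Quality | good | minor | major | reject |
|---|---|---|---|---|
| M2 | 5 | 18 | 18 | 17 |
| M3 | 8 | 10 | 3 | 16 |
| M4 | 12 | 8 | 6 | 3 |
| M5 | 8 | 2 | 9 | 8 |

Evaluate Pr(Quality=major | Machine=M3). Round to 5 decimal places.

0.08108

Total with Machine=M3: 8 + 10 + 3 + 16 = 37.
P(Quality=major | Machine=M3) = 3/37 = 0.08108.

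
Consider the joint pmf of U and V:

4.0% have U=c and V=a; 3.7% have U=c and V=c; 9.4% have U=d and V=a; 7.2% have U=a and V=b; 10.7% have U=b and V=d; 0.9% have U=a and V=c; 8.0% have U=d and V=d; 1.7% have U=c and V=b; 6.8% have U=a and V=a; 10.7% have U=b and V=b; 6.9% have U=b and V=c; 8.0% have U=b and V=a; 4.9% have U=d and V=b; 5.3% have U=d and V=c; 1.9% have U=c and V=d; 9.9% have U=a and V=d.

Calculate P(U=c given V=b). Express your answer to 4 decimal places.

P(V=b) = 0.072 + 0.107 + 0.017 + 0.049 = 0.245.
P(U=c | V=b) = 0.017/0.245 = 0.0694.

0.0694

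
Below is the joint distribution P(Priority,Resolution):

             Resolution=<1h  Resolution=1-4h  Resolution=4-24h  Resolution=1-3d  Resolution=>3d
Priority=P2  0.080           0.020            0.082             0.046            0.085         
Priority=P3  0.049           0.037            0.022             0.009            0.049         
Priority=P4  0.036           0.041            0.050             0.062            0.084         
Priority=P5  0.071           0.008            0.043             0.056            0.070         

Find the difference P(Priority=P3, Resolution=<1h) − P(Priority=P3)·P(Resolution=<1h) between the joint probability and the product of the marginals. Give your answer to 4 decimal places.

0.0098

P(Priority=P3) = 0.049 + 0.037 + 0.022 + 0.009 + 0.049 = 0.166.
P(Resolution=<1h) = 0.080 + 0.049 + 0.036 + 0.071 = 0.236.
P(Priority=P3, Resolution=<1h) − P(Priority=P3)P(Resolution=<1h) = 0.049 − 0.166×0.236 = 0.0098.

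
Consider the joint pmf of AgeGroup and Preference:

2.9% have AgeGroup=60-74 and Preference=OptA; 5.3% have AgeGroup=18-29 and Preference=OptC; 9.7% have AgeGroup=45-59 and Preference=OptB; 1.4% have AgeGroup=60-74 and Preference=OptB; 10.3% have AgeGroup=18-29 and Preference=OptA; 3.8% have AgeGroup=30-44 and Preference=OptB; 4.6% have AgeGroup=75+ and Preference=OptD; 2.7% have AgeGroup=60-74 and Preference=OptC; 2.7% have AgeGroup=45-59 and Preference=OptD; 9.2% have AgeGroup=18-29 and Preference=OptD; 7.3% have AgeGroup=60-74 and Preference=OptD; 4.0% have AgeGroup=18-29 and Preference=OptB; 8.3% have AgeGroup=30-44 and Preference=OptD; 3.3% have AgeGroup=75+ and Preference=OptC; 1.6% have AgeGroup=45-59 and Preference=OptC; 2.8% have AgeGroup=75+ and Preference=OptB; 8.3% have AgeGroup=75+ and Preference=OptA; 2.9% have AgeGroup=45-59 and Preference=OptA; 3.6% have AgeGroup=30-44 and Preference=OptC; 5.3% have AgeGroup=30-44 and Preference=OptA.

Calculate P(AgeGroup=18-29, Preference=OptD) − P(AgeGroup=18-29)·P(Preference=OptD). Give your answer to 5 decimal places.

-0.00045

P(AgeGroup=18-29) = 0.103 + 0.040 + 0.053 + 0.092 = 0.288.
P(Preference=OptD) = 0.092 + 0.083 + 0.027 + 0.073 + 0.046 = 0.321.
P(AgeGroup=18-29, Preference=OptD) − P(AgeGroup=18-29)P(Preference=OptD) = 0.092 − 0.288×0.321 = -0.00045.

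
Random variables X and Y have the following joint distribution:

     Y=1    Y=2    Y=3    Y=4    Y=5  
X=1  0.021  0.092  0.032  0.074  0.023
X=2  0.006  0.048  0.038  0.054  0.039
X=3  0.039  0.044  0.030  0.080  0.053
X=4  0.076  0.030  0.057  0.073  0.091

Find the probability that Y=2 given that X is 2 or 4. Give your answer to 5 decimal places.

P(X=2) = 0.006 + 0.048 + 0.038 + 0.054 + 0.039 = 0.185.
P(X=4) = 0.076 + 0.030 + 0.057 + 0.073 + 0.091 = 0.327.
P(X ∈ {2, 4}) = 0.185 + 0.327 = 0.512; P(Y=2, X ∈ {2, 4}) = 0.048 + 0.030 = 0.078.
P(Y=2 | X ∈ {2, 4}) = 0.078/0.512 = 0.15234.

0.15234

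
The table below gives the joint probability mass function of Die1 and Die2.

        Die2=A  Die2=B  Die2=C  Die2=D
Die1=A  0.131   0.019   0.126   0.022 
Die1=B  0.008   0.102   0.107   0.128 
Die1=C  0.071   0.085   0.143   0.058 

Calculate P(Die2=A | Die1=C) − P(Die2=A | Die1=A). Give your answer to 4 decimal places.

-0.2407

P(Die1=C) = 0.071 + 0.085 + 0.143 + 0.058 = 0.357; P(Die2=A | Die1=C) = 0.071/0.357 = 0.19888.
P(Die1=A) = 0.131 + 0.019 + 0.126 + 0.022 = 0.298; P(Die2=A | Die1=A) = 0.131/0.298 = 0.43960.
Difference = -0.2407.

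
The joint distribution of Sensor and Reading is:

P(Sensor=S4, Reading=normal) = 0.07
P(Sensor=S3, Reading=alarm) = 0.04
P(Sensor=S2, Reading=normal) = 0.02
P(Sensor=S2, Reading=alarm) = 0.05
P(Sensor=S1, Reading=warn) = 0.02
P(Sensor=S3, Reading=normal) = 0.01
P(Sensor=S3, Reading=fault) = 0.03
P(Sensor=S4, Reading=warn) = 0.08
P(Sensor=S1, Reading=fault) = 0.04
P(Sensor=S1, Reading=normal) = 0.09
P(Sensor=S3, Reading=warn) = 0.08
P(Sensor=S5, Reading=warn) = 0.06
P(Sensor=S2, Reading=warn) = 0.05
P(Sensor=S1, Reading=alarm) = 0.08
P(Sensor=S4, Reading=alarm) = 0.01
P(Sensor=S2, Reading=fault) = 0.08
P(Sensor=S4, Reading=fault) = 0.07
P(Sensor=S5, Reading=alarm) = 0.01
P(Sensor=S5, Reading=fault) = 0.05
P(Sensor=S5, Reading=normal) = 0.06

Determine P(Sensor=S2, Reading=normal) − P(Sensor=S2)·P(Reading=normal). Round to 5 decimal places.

P(Sensor=S2) = 0.02 + 0.05 + 0.05 + 0.08 = 0.20.
P(Reading=normal) = 0.09 + 0.02 + 0.01 + 0.07 + 0.06 = 0.25.
P(Sensor=S2, Reading=normal) − P(Sensor=S2)P(Reading=normal) = 0.02 − 0.20×0.25 = -0.03000.

-0.03000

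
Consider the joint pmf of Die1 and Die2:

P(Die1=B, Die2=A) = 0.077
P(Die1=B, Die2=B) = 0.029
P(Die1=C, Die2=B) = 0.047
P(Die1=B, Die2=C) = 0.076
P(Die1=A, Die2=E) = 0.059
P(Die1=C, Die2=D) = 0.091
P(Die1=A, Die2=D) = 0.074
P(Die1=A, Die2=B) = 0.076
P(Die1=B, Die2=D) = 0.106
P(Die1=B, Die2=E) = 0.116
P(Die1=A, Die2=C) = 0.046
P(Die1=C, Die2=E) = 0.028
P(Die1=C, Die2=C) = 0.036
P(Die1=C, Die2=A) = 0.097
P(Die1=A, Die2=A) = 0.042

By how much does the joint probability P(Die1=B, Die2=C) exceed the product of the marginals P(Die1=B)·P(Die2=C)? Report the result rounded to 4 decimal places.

0.0122

P(Die1=B) = 0.077 + 0.029 + 0.076 + 0.106 + 0.116 = 0.404.
P(Die2=C) = 0.046 + 0.076 + 0.036 = 0.158.
P(Die1=B, Die2=C) − P(Die1=B)P(Die2=C) = 0.076 − 0.404×0.158 = 0.0122.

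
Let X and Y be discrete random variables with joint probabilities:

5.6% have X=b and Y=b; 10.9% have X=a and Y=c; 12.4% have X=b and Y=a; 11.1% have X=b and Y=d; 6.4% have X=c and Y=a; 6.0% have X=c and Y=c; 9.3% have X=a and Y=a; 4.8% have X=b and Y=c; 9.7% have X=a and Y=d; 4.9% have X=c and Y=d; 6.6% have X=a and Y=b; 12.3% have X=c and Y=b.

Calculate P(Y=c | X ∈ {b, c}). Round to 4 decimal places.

0.1701

P(X=b) = 0.124 + 0.056 + 0.048 + 0.111 = 0.339.
P(X=c) = 0.064 + 0.123 + 0.060 + 0.049 = 0.296.
P(X ∈ {b, c}) = 0.339 + 0.296 = 0.635; P(Y=c, X ∈ {b, c}) = 0.048 + 0.060 = 0.108.
P(Y=c | X ∈ {b, c}) = 0.108/0.635 = 0.1701.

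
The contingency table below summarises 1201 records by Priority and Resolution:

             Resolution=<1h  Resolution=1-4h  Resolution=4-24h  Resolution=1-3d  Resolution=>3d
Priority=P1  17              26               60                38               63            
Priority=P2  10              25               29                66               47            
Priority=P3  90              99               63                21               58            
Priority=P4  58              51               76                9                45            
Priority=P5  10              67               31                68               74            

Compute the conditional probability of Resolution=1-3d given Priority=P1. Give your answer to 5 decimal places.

Total with Priority=P1: 17 + 26 + 60 + 38 + 63 = 204.
P(Resolution=1-3d | Priority=P1) = 38/204 = 0.18627.

0.18627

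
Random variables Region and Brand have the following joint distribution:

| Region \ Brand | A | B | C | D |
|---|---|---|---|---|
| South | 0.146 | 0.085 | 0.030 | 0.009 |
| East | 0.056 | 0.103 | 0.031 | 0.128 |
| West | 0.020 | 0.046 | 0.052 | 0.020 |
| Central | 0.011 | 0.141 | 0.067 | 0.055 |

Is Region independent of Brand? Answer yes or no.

no

P(Region=South) = 0.270 and P(Brand=A) = 0.233, so their product is 0.06291, but P(Region=South, Brand=A) = 0.146. Since these differ, Region and Brand are not independent.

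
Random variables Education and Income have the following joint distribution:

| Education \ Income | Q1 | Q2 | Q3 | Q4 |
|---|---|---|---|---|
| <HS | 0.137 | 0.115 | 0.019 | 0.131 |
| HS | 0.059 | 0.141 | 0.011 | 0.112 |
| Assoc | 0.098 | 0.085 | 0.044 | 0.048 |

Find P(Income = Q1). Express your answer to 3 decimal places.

0.294

P(Income=Q1) = 0.137 + 0.059 + 0.098 = 0.294.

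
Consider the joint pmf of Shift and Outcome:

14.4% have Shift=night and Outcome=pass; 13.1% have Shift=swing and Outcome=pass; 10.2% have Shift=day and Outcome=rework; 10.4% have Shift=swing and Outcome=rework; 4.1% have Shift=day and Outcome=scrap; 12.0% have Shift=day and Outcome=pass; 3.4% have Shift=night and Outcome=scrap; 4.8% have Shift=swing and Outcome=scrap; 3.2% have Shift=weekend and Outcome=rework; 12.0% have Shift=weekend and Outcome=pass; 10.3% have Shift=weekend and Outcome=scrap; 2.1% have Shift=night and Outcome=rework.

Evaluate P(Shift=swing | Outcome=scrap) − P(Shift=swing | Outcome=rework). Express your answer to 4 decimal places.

-0.1892

P(Outcome=scrap) = 0.041 + 0.048 + 0.034 + 0.103 = 0.226; P(Shift=swing | Outcome=scrap) = 0.048/0.226 = 0.21239.
P(Outcome=rework) = 0.102 + 0.104 + 0.021 + 0.032 = 0.259; P(Shift=swing | Outcome=rework) = 0.104/0.259 = 0.40154.
Difference = -0.1892.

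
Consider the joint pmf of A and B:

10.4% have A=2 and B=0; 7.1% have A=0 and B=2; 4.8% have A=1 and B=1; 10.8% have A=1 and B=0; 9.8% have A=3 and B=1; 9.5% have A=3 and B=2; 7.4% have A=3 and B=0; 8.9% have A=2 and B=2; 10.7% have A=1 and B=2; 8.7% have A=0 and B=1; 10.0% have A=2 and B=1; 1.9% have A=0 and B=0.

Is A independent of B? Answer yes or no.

P(A=1) = 0.263 and P(B=1) = 0.333, so their product is 0.08758, but P(A=1, B=1) = 0.048. Since these differ, A and B are not independent.

no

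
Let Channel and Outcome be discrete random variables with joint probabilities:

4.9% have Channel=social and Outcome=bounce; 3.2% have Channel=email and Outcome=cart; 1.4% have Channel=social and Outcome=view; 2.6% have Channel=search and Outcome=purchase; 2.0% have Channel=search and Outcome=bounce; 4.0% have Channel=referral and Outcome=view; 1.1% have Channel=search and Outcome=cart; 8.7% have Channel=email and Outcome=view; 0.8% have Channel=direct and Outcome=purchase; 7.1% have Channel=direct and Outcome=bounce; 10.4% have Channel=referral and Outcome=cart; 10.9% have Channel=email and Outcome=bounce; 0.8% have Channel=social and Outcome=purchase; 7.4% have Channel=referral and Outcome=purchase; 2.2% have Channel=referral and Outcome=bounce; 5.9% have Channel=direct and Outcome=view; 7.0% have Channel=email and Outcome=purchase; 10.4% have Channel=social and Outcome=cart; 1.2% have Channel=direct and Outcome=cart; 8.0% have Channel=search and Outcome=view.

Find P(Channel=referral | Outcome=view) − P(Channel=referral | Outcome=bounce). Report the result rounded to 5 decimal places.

0.06168

P(Outcome=view) = 0.087 + 0.080 + 0.014 + 0.059 + 0.040 = 0.280; P(Channel=referral | Outcome=view) = 0.040/0.280 = 0.142857.
P(Outcome=bounce) = 0.109 + 0.020 + 0.049 + 0.071 + 0.022 = 0.271; P(Channel=referral | Outcome=bounce) = 0.022/0.271 = 0.081181.
Difference = 0.06168.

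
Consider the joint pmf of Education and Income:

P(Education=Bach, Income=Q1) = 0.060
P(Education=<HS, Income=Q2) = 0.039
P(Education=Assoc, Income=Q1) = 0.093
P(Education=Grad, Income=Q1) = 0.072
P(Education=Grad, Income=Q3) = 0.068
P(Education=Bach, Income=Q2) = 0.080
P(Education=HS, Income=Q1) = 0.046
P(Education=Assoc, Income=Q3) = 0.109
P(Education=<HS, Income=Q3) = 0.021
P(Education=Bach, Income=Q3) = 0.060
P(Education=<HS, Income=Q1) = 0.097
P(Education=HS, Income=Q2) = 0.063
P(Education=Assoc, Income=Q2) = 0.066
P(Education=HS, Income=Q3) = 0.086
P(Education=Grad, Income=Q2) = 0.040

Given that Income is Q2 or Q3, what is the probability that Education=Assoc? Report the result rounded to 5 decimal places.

P(Income=Q2) = 0.039 + 0.063 + 0.066 + 0.080 + 0.040 = 0.288.
P(Income=Q3) = 0.021 + 0.086 + 0.109 + 0.060 + 0.068 = 0.344.
P(Income ∈ {Q2, Q3}) = 0.288 + 0.344 = 0.632; P(Education=Assoc, Income ∈ {Q2, Q3}) = 0.066 + 0.109 = 0.175.
P(Education=Assoc | Income ∈ {Q2, Q3}) = 0.175/0.632 = 0.27690.

0.27690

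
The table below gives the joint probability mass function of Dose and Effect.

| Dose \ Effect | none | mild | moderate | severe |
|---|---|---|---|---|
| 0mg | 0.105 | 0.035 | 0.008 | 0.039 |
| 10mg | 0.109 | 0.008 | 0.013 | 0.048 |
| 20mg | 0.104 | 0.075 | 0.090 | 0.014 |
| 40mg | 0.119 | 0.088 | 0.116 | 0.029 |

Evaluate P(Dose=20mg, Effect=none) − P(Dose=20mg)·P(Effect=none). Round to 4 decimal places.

-0.0197

P(Dose=20mg) = 0.104 + 0.075 + 0.090 + 0.014 = 0.283.
P(Effect=none) = 0.105 + 0.109 + 0.104 + 0.119 = 0.437.
P(Dose=20mg, Effect=none) − P(Dose=20mg)P(Effect=none) = 0.104 − 0.283×0.437 = -0.0197.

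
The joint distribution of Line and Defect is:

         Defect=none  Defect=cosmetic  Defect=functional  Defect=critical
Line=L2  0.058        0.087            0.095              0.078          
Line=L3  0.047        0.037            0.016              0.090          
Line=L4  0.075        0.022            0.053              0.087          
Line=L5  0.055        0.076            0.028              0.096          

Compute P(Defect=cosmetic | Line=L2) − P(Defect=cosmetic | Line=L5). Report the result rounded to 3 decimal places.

-0.024

P(Line=L2) = 0.058 + 0.087 + 0.095 + 0.078 = 0.318; P(Defect=cosmetic | Line=L2) = 0.087/0.318 = 0.2736.
P(Line=L5) = 0.055 + 0.076 + 0.028 + 0.096 = 0.255; P(Defect=cosmetic | Line=L5) = 0.076/0.255 = 0.2980.
Difference = -0.024.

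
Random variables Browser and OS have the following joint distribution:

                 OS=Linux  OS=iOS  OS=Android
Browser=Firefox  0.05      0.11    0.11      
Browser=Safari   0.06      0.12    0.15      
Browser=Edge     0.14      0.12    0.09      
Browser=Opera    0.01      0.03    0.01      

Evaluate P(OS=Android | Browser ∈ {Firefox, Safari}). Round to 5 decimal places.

0.43333

P(Browser=Firefox) = 0.05 + 0.11 + 0.11 = 0.27.
P(Browser=Safari) = 0.06 + 0.12 + 0.15 = 0.33.
P(Browser ∈ {Firefox, Safari}) = 0.27 + 0.33 = 0.60; P(OS=Android, Browser ∈ {Firefox, Safari}) = 0.11 + 0.15 = 0.26.
P(OS=Android | Browser ∈ {Firefox, Safari}) = 0.26/0.60 = 0.43333.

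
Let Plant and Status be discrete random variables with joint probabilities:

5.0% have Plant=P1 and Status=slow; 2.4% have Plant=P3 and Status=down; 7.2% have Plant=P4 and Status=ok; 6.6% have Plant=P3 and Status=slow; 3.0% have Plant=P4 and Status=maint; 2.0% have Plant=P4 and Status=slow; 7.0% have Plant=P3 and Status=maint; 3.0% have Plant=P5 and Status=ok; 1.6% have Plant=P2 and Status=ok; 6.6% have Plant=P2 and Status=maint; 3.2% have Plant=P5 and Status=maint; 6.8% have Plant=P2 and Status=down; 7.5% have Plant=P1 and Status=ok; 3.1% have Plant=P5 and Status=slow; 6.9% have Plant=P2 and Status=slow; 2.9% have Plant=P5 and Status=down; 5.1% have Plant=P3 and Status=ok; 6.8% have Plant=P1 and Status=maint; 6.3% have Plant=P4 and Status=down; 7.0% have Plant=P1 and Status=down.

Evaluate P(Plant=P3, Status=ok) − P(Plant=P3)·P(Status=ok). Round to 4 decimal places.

-0.0005

P(Plant=P3) = 0.051 + 0.066 + 0.024 + 0.070 = 0.211.
P(Status=ok) = 0.075 + 0.016 + 0.051 + 0.072 + 0.030 = 0.244.
P(Plant=P3, Status=ok) − P(Plant=P3)P(Status=ok) = 0.051 − 0.211×0.244 = -0.0005.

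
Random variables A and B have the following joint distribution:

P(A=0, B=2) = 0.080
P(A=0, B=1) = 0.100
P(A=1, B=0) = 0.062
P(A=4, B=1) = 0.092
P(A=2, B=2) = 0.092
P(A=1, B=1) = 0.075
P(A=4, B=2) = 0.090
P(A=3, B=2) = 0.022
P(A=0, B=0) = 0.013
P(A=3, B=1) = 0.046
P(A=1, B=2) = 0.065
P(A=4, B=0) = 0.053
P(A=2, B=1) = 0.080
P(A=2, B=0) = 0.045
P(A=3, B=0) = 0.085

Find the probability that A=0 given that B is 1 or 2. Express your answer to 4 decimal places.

0.2426

P(B=1) = 0.100 + 0.075 + 0.080 + 0.046 + 0.092 = 0.393.
P(B=2) = 0.080 + 0.065 + 0.092 + 0.022 + 0.090 = 0.349.
P(B ∈ {1, 2}) = 0.393 + 0.349 = 0.742; P(A=0, B ∈ {1, 2}) = 0.100 + 0.080 = 0.180.
P(A=0 | B ∈ {1, 2}) = 0.180/0.742 = 0.2426.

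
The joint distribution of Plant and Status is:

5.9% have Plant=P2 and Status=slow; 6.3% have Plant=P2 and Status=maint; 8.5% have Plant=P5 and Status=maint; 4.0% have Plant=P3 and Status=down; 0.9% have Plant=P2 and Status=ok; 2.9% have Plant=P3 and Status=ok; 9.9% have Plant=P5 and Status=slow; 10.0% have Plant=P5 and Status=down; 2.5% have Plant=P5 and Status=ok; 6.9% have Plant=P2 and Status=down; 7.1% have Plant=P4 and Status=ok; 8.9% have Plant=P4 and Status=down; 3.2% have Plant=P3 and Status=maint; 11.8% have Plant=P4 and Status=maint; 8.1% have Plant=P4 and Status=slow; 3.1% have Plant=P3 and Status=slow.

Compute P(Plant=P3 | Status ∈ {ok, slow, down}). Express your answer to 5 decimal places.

P(Status=ok) = 0.009 + 0.029 + 0.071 + 0.025 = 0.134.
P(Status=slow) = 0.059 + 0.031 + 0.081 + 0.099 = 0.270.
P(Status=down) = 0.069 + 0.040 + 0.089 + 0.100 = 0.298.
P(Status ∈ {ok, slow, down}) = 0.134 + 0.270 + 0.298 = 0.702; P(Plant=P3, Status ∈ {ok, slow, down}) = 0.029 + 0.031 + 0.040 = 0.100.
P(Plant=P3 | Status ∈ {ok, slow, down}) = 0.100/0.702 = 0.14245.

0.14245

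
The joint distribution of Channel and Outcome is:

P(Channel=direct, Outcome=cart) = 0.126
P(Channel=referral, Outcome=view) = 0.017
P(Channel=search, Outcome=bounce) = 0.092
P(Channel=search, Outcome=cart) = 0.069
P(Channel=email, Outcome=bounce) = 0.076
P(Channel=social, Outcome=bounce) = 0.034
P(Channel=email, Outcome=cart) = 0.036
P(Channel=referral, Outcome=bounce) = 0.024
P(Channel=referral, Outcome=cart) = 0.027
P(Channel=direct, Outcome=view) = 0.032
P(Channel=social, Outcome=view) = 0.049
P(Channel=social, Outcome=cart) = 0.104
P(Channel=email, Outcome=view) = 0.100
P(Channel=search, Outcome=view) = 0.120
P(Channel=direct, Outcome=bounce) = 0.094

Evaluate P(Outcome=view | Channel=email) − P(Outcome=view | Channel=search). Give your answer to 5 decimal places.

0.04465

P(Channel=email) = 0.076 + 0.100 + 0.036 = 0.212; P(Outcome=view | Channel=email) = 0.100/0.212 = 0.471698.
P(Channel=search) = 0.092 + 0.120 + 0.069 = 0.281; P(Outcome=view | Channel=search) = 0.120/0.281 = 0.427046.
Difference = 0.04465.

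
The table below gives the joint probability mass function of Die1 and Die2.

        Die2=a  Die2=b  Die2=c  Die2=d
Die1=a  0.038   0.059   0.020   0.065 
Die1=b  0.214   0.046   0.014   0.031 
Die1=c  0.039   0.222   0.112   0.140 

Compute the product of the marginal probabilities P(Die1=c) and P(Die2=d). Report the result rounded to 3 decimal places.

0.121

P(Die1=c) = 0.039 + 0.222 + 0.112 + 0.140 = 0.513.
P(Die2=d) = 0.065 + 0.031 + 0.140 = 0.236.
Product: 0.513 × 0.236 = 0.121.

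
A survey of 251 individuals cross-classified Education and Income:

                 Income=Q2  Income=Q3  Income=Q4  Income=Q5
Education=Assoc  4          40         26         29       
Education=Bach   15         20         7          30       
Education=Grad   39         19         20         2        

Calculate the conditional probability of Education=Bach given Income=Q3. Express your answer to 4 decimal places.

Total with Income=Q3: 40 + 20 + 19 = 79.
P(Education=Bach | Income=Q3) = 20/79 = 0.2532.

0.2532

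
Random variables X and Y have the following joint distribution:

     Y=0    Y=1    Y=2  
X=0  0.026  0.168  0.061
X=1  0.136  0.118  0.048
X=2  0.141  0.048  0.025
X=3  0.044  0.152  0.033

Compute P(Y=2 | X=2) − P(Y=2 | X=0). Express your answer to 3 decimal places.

-0.122

P(X=2) = 0.141 + 0.048 + 0.025 = 0.214; P(Y=2 | X=2) = 0.025/0.214 = 0.1168.
P(X=0) = 0.026 + 0.168 + 0.061 = 0.255; P(Y=2 | X=0) = 0.061/0.255 = 0.2392.
Difference = -0.122.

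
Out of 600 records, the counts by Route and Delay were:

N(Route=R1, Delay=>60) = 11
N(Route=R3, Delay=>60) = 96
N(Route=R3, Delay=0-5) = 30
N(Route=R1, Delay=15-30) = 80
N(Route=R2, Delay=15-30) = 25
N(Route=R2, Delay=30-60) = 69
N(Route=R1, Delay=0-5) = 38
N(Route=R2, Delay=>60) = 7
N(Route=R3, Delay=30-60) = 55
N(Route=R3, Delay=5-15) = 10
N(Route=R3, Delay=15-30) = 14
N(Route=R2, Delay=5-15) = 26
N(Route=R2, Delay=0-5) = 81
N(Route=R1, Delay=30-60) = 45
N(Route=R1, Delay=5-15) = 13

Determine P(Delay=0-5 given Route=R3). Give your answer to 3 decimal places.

0.146

Total with Route=R3: 30 + 10 + 14 + 55 + 96 = 205.
P(Delay=0-5 | Route=R3) = 30/205 = 0.146.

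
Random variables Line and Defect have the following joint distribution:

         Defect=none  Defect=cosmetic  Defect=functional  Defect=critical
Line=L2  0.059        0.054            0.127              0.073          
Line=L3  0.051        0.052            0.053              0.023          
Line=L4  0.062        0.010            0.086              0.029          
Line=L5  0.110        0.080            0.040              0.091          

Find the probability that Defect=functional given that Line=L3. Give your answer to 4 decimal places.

P(Line=L3) = 0.051 + 0.052 + 0.053 + 0.023 = 0.179.
P(Defect=functional | Line=L3) = 0.053/0.179 = 0.2961.

0.2961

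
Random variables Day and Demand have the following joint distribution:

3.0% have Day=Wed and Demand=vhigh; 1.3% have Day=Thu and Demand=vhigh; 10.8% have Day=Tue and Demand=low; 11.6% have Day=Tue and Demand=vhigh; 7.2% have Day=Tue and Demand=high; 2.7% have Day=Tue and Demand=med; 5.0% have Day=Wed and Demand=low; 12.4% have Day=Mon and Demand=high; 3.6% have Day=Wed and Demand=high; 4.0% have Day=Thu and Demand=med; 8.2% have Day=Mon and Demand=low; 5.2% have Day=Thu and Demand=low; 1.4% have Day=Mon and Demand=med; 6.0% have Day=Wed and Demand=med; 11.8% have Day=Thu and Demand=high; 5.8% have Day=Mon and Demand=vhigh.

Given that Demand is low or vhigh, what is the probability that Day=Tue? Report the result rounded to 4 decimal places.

0.4401

P(Demand=low) = 0.082 + 0.108 + 0.050 + 0.052 = 0.292.
P(Demand=vhigh) = 0.058 + 0.116 + 0.030 + 0.013 = 0.217.
P(Demand ∈ {low, vhigh}) = 0.292 + 0.217 = 0.509; P(Day=Tue, Demand ∈ {low, vhigh}) = 0.108 + 0.116 = 0.224.
P(Day=Tue | Demand ∈ {low, vhigh}) = 0.224/0.509 = 0.4401.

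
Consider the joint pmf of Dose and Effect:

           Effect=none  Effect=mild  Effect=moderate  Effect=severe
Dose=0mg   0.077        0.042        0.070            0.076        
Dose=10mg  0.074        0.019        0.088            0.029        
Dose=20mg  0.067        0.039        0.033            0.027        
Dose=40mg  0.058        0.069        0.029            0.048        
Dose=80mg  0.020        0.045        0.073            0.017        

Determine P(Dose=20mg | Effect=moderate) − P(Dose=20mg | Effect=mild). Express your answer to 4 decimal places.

-0.0696

P(Effect=moderate) = 0.070 + 0.088 + 0.033 + 0.029 + 0.073 = 0.293; P(Dose=20mg | Effect=moderate) = 0.033/0.293 = 0.11263.
P(Effect=mild) = 0.042 + 0.019 + 0.039 + 0.069 + 0.045 = 0.214; P(Dose=20mg | Effect=mild) = 0.039/0.214 = 0.18224.
Difference = -0.0696.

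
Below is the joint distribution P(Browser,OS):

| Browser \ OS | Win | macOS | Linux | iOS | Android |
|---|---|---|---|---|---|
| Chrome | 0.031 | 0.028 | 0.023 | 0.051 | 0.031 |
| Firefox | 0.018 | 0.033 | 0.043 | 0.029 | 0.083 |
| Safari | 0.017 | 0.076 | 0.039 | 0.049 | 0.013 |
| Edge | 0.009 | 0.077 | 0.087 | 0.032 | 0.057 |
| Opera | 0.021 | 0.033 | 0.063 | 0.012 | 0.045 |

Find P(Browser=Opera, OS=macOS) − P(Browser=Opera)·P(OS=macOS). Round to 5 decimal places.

P(Browser=Opera) = 0.021 + 0.033 + 0.063 + 0.012 + 0.045 = 0.174.
P(OS=macOS) = 0.028 + 0.033 + 0.076 + 0.077 + 0.033 = 0.247.
P(Browser=Opera, OS=macOS) − P(Browser=Opera)P(OS=macOS) = 0.033 − 0.174×0.247 = -0.00998.

-0.00998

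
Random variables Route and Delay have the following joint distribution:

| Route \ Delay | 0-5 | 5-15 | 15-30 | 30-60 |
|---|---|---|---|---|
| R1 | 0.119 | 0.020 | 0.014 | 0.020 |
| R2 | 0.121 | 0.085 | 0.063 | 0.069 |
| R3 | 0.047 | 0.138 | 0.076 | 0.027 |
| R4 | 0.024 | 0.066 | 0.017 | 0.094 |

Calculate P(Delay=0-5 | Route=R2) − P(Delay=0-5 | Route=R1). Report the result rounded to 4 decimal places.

-0.3299

P(Route=R2) = 0.121 + 0.085 + 0.063 + 0.069 = 0.338; P(Delay=0-5 | Route=R2) = 0.121/0.338 = 0.35799.
P(Route=R1) = 0.119 + 0.020 + 0.014 + 0.020 = 0.173; P(Delay=0-5 | Route=R1) = 0.119/0.173 = 0.68786.
Difference = -0.3299.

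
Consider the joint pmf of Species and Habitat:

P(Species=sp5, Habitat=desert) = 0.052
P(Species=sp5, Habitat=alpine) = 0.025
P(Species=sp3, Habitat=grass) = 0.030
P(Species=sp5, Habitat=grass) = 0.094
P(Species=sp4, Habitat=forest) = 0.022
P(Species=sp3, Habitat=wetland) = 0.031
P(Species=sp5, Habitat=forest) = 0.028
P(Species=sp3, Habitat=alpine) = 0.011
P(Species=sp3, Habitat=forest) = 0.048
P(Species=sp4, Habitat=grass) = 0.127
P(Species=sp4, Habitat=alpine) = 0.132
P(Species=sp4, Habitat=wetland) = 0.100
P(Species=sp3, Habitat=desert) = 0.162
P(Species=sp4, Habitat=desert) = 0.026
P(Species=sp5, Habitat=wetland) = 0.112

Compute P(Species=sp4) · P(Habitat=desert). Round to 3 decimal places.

0.098

P(Species=sp4) = 0.022 + 0.127 + 0.100 + 0.026 + 0.132 = 0.407.
P(Habitat=desert) = 0.162 + 0.026 + 0.052 = 0.240.
Product: 0.407 × 0.240 = 0.098.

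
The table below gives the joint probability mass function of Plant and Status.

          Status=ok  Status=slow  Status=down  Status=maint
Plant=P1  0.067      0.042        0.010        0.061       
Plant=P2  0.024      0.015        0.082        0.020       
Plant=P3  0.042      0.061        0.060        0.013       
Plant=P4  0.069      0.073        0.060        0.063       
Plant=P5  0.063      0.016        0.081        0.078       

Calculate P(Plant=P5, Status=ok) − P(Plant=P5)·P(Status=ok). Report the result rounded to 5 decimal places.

P(Plant=P5) = 0.063 + 0.016 + 0.081 + 0.078 = 0.238.
P(Status=ok) = 0.067 + 0.024 + 0.042 + 0.069 + 0.063 = 0.265.
P(Plant=P5, Status=ok) − P(Plant=P5)P(Status=ok) = 0.063 − 0.238×0.265 = -0.00007.

-0.00007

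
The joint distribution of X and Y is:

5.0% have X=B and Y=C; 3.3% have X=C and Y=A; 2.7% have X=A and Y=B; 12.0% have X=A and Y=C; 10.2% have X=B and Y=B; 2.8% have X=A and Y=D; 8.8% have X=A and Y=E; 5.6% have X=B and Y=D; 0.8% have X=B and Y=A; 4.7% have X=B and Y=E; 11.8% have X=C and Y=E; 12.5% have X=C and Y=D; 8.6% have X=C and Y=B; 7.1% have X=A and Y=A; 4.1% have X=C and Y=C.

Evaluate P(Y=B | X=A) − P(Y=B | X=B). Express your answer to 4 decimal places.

-0.3070

P(X=A) = 0.071 + 0.027 + 0.120 + 0.028 + 0.088 = 0.334; P(Y=B | X=A) = 0.027/0.334 = 0.08084.
P(X=B) = 0.008 + 0.102 + 0.050 + 0.056 + 0.047 = 0.263; P(Y=B | X=B) = 0.102/0.263 = 0.38783.
Difference = -0.3070.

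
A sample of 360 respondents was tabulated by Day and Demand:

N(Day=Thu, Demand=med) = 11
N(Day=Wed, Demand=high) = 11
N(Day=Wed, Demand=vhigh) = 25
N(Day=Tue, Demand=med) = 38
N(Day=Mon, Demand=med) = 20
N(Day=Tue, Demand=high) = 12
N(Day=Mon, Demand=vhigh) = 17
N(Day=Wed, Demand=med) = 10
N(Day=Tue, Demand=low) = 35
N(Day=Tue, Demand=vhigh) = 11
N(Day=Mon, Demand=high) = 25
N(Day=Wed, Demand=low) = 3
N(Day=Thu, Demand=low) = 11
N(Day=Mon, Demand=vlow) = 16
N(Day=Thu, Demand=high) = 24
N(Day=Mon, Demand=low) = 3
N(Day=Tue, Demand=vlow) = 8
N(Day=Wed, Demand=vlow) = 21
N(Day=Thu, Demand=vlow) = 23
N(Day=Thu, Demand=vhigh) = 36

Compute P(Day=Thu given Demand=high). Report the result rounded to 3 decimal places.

0.333

Total with Demand=high: 25 + 12 + 11 + 24 = 72.
P(Day=Thu | Demand=high) = 24/72 = 0.333.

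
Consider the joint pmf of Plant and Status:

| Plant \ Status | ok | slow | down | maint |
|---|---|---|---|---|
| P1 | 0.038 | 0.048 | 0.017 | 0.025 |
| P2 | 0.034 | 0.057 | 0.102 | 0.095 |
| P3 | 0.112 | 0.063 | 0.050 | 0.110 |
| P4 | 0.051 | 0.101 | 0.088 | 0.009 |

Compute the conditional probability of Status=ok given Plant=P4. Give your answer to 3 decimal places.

P(Plant=P4) = 0.051 + 0.101 + 0.088 + 0.009 = 0.249.
P(Status=ok | Plant=P4) = 0.051/0.249 = 0.205.

0.205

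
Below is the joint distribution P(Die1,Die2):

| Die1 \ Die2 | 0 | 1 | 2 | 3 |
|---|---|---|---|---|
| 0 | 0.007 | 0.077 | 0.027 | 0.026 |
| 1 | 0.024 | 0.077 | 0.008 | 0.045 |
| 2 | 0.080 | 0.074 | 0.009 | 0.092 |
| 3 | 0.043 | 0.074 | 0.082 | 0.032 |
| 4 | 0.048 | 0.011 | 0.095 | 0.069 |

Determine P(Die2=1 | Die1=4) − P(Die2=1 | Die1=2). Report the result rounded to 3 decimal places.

P(Die1=4) = 0.048 + 0.011 + 0.095 + 0.069 = 0.223; P(Die2=1 | Die1=4) = 0.011/0.223 = 0.0493.
P(Die1=2) = 0.080 + 0.074 + 0.009 + 0.092 = 0.255; P(Die2=1 | Die1=2) = 0.074/0.255 = 0.2902.
Difference = -0.241.

-0.241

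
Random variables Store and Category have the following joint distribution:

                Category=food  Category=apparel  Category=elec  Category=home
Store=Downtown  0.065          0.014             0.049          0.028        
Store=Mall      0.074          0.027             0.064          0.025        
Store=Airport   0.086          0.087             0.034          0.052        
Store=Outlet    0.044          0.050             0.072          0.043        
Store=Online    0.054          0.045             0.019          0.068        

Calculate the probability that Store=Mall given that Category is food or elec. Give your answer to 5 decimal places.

P(Category=food) = 0.065 + 0.074 + 0.086 + 0.044 + 0.054 = 0.323.
P(Category=elec) = 0.049 + 0.064 + 0.034 + 0.072 + 0.019 = 0.238.
P(Category ∈ {food, elec}) = 0.323 + 0.238 = 0.561; P(Store=Mall, Category ∈ {food, elec}) = 0.074 + 0.064 = 0.138.
P(Store=Mall | Category ∈ {food, elec}) = 0.138/0.561 = 0.24599.

0.24599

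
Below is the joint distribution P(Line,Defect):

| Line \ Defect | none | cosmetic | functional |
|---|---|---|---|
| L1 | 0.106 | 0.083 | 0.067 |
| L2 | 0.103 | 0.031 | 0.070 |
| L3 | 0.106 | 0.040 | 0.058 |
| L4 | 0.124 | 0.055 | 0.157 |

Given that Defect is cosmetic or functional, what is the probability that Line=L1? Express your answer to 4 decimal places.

0.2674

P(Defect=cosmetic) = 0.083 + 0.031 + 0.040 + 0.055 = 0.209.
P(Defect=functional) = 0.067 + 0.070 + 0.058 + 0.157 = 0.352.
P(Defect ∈ {cosmetic, functional}) = 0.209 + 0.352 = 0.561; P(Line=L1, Defect ∈ {cosmetic, functional}) = 0.083 + 0.067 = 0.150.
P(Line=L1 | Defect ∈ {cosmetic, functional}) = 0.150/0.561 = 0.2674.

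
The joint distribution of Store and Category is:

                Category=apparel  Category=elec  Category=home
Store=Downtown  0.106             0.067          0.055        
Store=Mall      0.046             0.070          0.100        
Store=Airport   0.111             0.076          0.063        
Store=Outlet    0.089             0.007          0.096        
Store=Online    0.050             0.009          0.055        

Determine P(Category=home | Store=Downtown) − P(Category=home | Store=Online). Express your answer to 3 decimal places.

P(Store=Downtown) = 0.106 + 0.067 + 0.055 = 0.228; P(Category=home | Store=Downtown) = 0.055/0.228 = 0.2412.
P(Store=Online) = 0.050 + 0.009 + 0.055 = 0.114; P(Category=home | Store=Online) = 0.055/0.114 = 0.4825.
Difference = -0.241.

-0.241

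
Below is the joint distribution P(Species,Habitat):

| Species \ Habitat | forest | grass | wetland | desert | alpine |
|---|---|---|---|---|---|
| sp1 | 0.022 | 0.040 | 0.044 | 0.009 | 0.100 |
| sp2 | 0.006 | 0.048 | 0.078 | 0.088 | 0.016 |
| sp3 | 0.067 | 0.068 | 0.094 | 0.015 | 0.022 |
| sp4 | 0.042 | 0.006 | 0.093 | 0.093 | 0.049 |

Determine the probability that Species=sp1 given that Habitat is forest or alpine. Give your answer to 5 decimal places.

P(Habitat=forest) = 0.022 + 0.006 + 0.067 + 0.042 = 0.137.
P(Habitat=alpine) = 0.100 + 0.016 + 0.022 + 0.049 = 0.187.
P(Habitat ∈ {forest, alpine}) = 0.137 + 0.187 = 0.324; P(Species=sp1, Habitat ∈ {forest, alpine}) = 0.022 + 0.100 = 0.122.
P(Species=sp1 | Habitat ∈ {forest, alpine}) = 0.122/0.324 = 0.37654.

0.37654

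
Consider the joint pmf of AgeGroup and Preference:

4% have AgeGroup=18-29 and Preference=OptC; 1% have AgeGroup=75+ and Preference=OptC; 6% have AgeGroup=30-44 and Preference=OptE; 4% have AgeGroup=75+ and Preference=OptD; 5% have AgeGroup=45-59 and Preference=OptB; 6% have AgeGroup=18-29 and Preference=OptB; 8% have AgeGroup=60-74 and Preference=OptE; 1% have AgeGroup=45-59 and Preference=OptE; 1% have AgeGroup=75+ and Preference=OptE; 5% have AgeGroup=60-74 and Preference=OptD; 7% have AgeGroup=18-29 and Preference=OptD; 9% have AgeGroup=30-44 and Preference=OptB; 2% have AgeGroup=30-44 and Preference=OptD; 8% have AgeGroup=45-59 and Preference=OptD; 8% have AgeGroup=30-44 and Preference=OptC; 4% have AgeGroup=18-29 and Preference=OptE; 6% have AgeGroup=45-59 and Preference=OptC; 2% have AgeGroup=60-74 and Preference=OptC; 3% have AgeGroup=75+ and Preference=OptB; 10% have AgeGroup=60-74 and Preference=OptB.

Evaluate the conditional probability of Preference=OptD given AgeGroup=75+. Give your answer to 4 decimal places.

P(AgeGroup=75+) = 0.03 + 0.01 + 0.04 + 0.01 = 0.09.
P(Preference=OptD | AgeGroup=75+) = 0.04/0.09 = 0.4444.

0.4444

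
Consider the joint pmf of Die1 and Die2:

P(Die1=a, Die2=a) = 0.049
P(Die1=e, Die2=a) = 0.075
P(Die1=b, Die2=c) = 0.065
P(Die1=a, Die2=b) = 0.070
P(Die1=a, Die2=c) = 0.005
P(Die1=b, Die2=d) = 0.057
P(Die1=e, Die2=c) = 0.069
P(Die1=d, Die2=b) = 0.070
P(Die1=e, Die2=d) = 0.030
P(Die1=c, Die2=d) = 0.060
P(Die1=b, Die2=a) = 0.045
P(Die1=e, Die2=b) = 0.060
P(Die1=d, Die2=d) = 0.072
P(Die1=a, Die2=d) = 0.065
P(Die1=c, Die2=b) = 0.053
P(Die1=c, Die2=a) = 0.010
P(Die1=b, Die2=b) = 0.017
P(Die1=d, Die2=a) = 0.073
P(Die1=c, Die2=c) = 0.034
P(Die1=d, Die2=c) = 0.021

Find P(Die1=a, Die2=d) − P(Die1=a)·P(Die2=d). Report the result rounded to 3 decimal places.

P(Die1=a) = 0.049 + 0.070 + 0.005 + 0.065 = 0.189.
P(Die2=d) = 0.065 + 0.057 + 0.060 + 0.072 + 0.030 = 0.284.
P(Die1=a, Die2=d) − P(Die1=a)P(Die2=d) = 0.065 − 0.189×0.284 = 0.011.

0.011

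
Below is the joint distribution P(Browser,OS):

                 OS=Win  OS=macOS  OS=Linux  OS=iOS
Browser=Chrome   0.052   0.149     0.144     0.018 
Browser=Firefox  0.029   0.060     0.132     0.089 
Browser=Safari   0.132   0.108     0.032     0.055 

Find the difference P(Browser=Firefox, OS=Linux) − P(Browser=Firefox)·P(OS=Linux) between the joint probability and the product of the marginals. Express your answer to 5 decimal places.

P(Browser=Firefox) = 0.029 + 0.060 + 0.132 + 0.089 = 0.310.
P(OS=Linux) = 0.144 + 0.132 + 0.032 = 0.308.
P(Browser=Firefox, OS=Linux) − P(Browser=Firefox)P(OS=Linux) = 0.132 − 0.310×0.308 = 0.03652.

0.03652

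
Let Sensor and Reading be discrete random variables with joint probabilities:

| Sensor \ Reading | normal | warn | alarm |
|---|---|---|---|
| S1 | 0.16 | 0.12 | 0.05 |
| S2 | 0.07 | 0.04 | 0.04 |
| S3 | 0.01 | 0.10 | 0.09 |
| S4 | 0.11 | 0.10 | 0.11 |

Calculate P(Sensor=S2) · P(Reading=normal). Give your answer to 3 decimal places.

P(Sensor=S2) = 0.07 + 0.04 + 0.04 = 0.15.
P(Reading=normal) = 0.16 + 0.07 + 0.01 + 0.11 = 0.35.
Product: 0.15 × 0.35 = 0.053.

0.053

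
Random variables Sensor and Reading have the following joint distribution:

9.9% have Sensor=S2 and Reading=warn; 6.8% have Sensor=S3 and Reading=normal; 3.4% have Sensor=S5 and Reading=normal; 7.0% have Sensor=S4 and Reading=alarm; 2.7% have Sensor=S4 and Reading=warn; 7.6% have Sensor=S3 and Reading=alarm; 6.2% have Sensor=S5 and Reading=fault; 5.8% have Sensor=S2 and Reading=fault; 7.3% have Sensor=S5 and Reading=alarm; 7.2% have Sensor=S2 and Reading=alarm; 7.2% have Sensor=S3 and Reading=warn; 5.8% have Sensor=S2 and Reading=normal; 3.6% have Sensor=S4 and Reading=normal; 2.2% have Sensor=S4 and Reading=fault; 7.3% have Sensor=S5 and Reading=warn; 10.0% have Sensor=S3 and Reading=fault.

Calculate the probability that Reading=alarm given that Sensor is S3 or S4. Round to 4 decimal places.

P(Sensor=S3) = 0.068 + 0.072 + 0.076 + 0.100 = 0.316.
P(Sensor=S4) = 0.036 + 0.027 + 0.070 + 0.022 = 0.155.
P(Sensor ∈ {S3, S4}) = 0.316 + 0.155 = 0.471; P(Reading=alarm, Sensor ∈ {S3, S4}) = 0.076 + 0.070 = 0.146.
P(Reading=alarm | Sensor ∈ {S3, S4}) = 0.146/0.471 = 0.3100.

0.3100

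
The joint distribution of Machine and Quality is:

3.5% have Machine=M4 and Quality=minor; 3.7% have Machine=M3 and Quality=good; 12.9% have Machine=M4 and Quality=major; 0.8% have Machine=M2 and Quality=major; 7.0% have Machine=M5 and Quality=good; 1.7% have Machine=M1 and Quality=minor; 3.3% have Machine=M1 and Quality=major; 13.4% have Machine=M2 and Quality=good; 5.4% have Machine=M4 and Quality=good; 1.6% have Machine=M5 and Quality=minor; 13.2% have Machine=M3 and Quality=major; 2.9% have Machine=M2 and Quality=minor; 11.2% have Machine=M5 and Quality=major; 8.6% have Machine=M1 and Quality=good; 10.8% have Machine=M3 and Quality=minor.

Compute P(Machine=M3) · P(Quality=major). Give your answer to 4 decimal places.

0.1147

P(Machine=M3) = 0.037 + 0.108 + 0.132 = 0.277.
P(Quality=major) = 0.033 + 0.008 + 0.132 + 0.129 + 0.112 = 0.414.
Product: 0.277 × 0.414 = 0.1147.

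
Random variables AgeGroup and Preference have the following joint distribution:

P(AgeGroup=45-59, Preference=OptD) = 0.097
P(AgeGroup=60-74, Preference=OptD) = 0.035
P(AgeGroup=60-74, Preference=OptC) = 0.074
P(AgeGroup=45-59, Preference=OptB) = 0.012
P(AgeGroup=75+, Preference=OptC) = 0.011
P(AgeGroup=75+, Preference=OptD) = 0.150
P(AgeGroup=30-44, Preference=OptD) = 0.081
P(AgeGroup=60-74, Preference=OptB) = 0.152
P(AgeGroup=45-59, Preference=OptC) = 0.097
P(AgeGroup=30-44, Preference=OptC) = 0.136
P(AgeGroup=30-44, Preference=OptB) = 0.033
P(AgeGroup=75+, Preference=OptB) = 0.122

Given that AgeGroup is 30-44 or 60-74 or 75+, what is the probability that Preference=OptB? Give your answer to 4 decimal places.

P(AgeGroup=30-44) = 0.033 + 0.136 + 0.081 = 0.250.
P(AgeGroup=60-74) = 0.152 + 0.074 + 0.035 = 0.261.
P(AgeGroup=75+) = 0.122 + 0.011 + 0.150 = 0.283.
P(AgeGroup ∈ {30-44, 60-74, 75+}) = 0.250 + 0.261 + 0.283 = 0.794; P(Preference=OptB, AgeGroup ∈ {30-44, 60-74, 75+}) = 0.033 + 0.152 + 0.122 = 0.307.
P(Preference=OptB | AgeGroup ∈ {30-44, 60-74, 75+}) = 0.307/0.794 = 0.3866.

0.3866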